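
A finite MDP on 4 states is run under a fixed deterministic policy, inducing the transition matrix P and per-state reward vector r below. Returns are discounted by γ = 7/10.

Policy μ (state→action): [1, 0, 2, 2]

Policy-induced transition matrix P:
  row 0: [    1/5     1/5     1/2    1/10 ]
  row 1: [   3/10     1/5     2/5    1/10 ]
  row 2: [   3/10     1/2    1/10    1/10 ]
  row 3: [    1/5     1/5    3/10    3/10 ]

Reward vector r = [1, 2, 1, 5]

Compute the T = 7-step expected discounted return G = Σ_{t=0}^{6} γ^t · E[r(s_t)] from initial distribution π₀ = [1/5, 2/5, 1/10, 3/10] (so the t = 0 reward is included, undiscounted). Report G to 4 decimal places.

t=0: π = [0.2000, 0.4000, 0.1000, 0.3000], E[r] = 2.6000, γ^t·E[r] = 2.600000, running G = 2.600000
t=1: π = [0.2500, 0.2300, 0.3600, 0.1600], E[r] = 1.8700, γ^t·E[r] = 1.309000, running G = 3.909000
t=2: π = [0.2590, 0.3080, 0.3010, 0.1320], E[r] = 1.8360, γ^t·E[r] = 0.899640, running G = 4.808640
t=3: π = [0.2609, 0.2903, 0.3224, 0.1264], E[r] = 1.7959, γ^t·E[r] = 0.615994, running G = 5.424634
t=4: π = [0.2613, 0.2967, 0.3167, 0.1253], E[r] = 1.7978, γ^t·E[r] = 0.431661, running G = 5.856295
t=5: π = [0.2613, 0.2950, 0.3186, 0.1251], E[r] = 1.7952, γ^t·E[r] = 0.301726, running G = 6.158022
t=6: π = [0.2614, 0.2956, 0.3181, 0.1250], E[r] = 1.7956, γ^t·E[r] = 0.211253, running G = 6.369274

G = 6.3693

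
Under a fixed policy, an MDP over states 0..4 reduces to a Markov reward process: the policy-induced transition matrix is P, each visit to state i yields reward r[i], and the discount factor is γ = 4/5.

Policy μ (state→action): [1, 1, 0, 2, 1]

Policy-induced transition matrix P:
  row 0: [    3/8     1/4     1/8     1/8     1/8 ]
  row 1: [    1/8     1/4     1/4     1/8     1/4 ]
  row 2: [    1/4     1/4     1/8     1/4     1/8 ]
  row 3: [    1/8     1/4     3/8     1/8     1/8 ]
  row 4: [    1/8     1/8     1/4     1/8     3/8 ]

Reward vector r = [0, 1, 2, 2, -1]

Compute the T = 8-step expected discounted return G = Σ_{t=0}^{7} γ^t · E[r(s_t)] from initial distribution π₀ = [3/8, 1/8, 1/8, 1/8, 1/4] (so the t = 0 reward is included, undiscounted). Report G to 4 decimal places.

t=0: π = [0.3750, 0.1250, 0.1250, 0.1250, 0.2500], E[r] = 0.3750, γ^t·E[r] = 0.375000, running G = 0.375000
t=1: π = [0.2344, 0.2188, 0.2031, 0.1406, 0.2031], E[r] = 0.7031, γ^t·E[r] = 0.562500, running G = 0.937500
t=2: π = [0.2090, 0.2246, 0.2129, 0.1504, 0.2031], E[r] = 0.7480, γ^t·E[r] = 0.478750, running G = 1.416250
t=3: π = [0.2039, 0.2246, 0.2161, 0.1516, 0.2039], E[r] = 0.7561, γ^t·E[r] = 0.387125, running G = 1.803375
t=4: π = [0.2030, 0.2245, 0.2165, 0.1520, 0.2040], E[r] = 0.7574, γ^t·E[r] = 0.310238, running G = 2.113613
t=5: π = [0.2028, 0.2245, 0.2166, 0.1521, 0.2041], E[r] = 0.7577, γ^t·E[r] = 0.248276, running G = 2.361889
t=6: π = [0.2028, 0.2245, 0.2166, 0.1521, 0.2041], E[r] = 0.7577, γ^t·E[r] = 0.198633, running G = 2.560522
t=7: π = [0.2028, 0.2245, 0.2166, 0.1521, 0.2041], E[r] = 0.7577, γ^t·E[r] = 0.158908, running G = 2.719430

G = 2.7194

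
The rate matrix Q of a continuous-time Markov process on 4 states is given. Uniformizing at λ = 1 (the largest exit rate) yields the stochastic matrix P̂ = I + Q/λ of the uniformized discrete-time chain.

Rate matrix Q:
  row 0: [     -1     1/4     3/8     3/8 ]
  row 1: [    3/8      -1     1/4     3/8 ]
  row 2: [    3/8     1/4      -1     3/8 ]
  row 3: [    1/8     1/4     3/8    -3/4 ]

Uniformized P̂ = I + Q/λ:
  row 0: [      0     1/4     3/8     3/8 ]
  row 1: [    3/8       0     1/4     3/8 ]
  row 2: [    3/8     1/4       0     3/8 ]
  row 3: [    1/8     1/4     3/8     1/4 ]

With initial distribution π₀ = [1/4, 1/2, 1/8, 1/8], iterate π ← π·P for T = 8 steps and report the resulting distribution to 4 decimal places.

π = [0.2121, 0.2000, 0.2546, 0.3333]

t=0: π = [0.2500, 0.5000, 0.1250, 0.1250]
t=1: π = [0.2500, 0.1250, 0.2656, 0.3594]
t=2: π = [0.1914, 0.2188, 0.2598, 0.3301]
t=3: π = [0.2207, 0.1953, 0.2502, 0.3337]
t=4: π = [0.2088, 0.2012, 0.2567, 0.3333]
t=5: π = [0.2134, 0.1997, 0.2536, 0.3333]
t=6: π = [0.2116, 0.2001, 0.2549, 0.3333]
t=7: π = [0.2123, 0.2000, 0.2544, 0.3333]
t=8: π = [0.2121, 0.2000, 0.2546, 0.3333]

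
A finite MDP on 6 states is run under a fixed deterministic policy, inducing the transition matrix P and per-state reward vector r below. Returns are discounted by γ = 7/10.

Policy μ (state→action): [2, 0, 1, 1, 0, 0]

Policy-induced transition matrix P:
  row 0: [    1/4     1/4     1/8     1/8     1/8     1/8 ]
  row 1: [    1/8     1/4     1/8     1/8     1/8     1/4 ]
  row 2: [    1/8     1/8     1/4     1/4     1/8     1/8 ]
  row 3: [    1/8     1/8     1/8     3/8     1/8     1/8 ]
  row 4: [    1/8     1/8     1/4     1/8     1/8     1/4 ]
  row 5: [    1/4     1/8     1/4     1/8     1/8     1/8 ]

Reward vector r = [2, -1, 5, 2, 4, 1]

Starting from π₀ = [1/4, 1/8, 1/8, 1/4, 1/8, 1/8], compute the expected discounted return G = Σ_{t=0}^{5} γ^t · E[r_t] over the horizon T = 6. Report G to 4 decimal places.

t=0: π = [0.2500, 0.1250, 0.1250, 0.2500, 0.1250, 0.1250], E[r] = 2.1250, γ^t·E[r] = 2.125000, running G = 2.125000
t=1: π = [0.1719, 0.1719, 0.1719, 0.2031, 0.1250, 0.1563], E[r] = 2.0938, γ^t·E[r] = 1.465625, running G = 3.590625
t=2: π = [0.1660, 0.1680, 0.1816, 0.1973, 0.1250, 0.1621], E[r] = 2.1289, γ^t·E[r] = 1.043164, running G = 4.633789
t=3: π = [0.1660, 0.1667, 0.1836, 0.1970, 0.1250, 0.1616], E[r] = 2.1389, γ^t·E[r] = 0.733648, running G = 5.367437
t=4: π = [0.1660, 0.1666, 0.1838, 0.1972, 0.1250, 0.1615], E[r] = 2.1401, γ^t·E[r] = 0.513832, running G = 5.881269
t=5: π = [0.1659, 0.1666, 0.1838, 0.1973, 0.1250, 0.1614], E[r] = 2.1402, γ^t·E[r] = 0.359701, running G = 6.240971

G = 6.2410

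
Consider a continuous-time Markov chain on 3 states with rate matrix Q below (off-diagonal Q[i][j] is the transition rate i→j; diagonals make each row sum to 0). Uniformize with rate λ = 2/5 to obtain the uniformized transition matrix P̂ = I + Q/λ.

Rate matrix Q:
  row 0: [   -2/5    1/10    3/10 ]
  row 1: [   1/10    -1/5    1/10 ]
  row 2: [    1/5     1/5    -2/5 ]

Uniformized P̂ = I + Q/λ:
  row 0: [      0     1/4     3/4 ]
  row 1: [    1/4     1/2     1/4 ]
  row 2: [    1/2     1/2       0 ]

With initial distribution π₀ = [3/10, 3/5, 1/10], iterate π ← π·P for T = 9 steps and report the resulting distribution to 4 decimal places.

t=0: π = [0.3000, 0.6000, 0.1000]
t=1: π = [0.2000, 0.4250, 0.3750]
t=2: π = [0.2938, 0.4500, 0.2563]
t=3: π = [0.2406, 0.4266, 0.3328]
t=4: π = [0.2730, 0.4398, 0.2871]
t=5: π = [0.2535, 0.4317, 0.3147]
t=6: π = [0.2653, 0.4366, 0.2981]
t=7: π = [0.2582, 0.4337, 0.3081]
t=8: π = [0.2625, 0.4355, 0.3021]
t=9: π = [0.2599, 0.4344, 0.3057]

π = [0.2599, 0.4344, 0.3057]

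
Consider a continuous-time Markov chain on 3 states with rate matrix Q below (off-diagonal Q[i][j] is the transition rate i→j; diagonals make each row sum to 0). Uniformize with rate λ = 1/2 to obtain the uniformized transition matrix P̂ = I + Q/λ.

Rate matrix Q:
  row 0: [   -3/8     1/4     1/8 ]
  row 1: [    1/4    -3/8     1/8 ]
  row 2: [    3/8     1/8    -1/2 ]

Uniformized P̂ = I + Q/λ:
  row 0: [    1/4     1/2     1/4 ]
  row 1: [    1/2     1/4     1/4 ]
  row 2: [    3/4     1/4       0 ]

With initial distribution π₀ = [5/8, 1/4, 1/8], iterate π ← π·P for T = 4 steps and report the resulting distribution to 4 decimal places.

t=0: π = [0.6250, 0.2500, 0.1250]
t=1: π = [0.3750, 0.4063, 0.2188]
t=2: π = [0.4609, 0.3438, 0.1953]
t=3: π = [0.4336, 0.3652, 0.2012]
t=4: π = [0.4419, 0.3584, 0.1997]

π = [0.4419, 0.3584, 0.1997]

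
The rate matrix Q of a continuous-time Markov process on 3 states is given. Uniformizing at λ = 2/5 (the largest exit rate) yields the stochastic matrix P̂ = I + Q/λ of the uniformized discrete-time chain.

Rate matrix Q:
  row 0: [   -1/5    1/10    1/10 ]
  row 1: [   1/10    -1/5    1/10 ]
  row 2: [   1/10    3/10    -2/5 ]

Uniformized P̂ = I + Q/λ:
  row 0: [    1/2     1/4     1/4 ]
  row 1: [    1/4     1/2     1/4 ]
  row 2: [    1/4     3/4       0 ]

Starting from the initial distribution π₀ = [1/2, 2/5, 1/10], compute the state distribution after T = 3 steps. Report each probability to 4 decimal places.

t=0: π = [0.5000, 0.4000, 0.1000]
t=1: π = [0.3750, 0.4000, 0.2250]
t=2: π = [0.3438, 0.4625, 0.1938]
t=3: π = [0.3359, 0.4625, 0.2016]

π = [0.3359, 0.4625, 0.2016]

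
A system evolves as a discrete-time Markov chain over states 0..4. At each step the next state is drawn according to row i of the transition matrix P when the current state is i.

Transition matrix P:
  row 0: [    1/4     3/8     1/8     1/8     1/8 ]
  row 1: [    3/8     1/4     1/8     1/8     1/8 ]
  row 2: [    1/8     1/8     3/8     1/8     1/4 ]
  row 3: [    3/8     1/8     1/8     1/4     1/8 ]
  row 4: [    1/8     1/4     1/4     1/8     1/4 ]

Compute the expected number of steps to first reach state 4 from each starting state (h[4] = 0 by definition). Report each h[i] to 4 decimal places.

h = [6.8571, 6.8571, 5.7143, 6.8571, 0.0000]

First-step conditioning: h[4] = 0; for i ≠ 4, h[i] = 1 + Σ_k P[i][k]·h[k].
  h[0] = 1 + 1/4·h[0] + 3/8·h[1] + 1/8·h[2] + 1/8·h[3]
  h[1] = 1 + 3/8·h[0] + 1/4·h[1] + 1/8·h[2] + 1/8·h[3]
  h[2] = 1 + 1/8·h[0] + 1/8·h[1] + 3/8·h[2] + 1/8·h[3]
  h[3] = 1 + 3/8·h[0] + 1/8·h[1] + 1/8·h[2] + 1/4·h[3]
Solving the 4×4 linear system over states ≠ 4 gives exactly h = [48/7, 48/7, 40/7, 48/7, 0] (h[4] = 0 is the target).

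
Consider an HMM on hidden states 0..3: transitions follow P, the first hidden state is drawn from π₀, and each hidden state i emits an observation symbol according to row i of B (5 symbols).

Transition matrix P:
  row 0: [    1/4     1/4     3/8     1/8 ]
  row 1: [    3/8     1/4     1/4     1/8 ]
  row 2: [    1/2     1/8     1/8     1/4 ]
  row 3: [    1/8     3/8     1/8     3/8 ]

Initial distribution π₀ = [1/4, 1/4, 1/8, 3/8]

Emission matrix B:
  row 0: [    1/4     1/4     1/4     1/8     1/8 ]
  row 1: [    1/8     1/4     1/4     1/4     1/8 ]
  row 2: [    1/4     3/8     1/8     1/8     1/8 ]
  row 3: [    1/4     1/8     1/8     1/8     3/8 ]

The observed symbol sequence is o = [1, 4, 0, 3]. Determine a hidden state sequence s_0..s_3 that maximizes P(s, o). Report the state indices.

path = [3, 3, 3, 1]

t=0: δ = [6.250e-02, 6.250e-02, 4.688e-02, 4.688e-02]  (obs o_0=1)
t=1: δ = [2.930e-03, 2.197e-03, 2.930e-03, 6.592e-03]  ψ = [1, 3, 0, 3]  (obs o_1=4)
t=2: δ = [3.662e-04, 3.090e-04, 2.747e-04, 6.180e-04]  ψ = [2, 3, 0, 3]  (obs o_2=0)
t=3: δ = [1.717e-05, 5.794e-05, 1.717e-05, 2.897e-05]  ψ = [2, 3, 0, 3]  (obs o_3=3)
backtrack: best end state = 1; path = [3, 3, 3, 1]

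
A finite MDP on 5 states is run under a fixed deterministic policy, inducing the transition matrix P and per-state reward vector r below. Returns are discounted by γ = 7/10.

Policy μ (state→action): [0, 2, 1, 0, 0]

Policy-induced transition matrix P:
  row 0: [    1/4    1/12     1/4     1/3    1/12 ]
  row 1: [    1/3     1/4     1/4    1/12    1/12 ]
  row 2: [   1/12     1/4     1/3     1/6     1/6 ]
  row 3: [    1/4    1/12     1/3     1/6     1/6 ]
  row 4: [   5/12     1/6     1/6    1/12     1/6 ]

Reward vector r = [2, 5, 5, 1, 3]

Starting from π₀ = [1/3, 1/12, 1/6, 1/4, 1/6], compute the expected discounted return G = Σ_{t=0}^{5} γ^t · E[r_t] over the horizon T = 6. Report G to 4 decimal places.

t=0: π = [0.3333, 0.0833, 0.1667, 0.2500, 0.1667], E[r] = 2.6667, γ^t·E[r] = 2.666667, running G = 2.666667
t=1: π = [0.2569, 0.1389, 0.2708, 0.2014, 0.1319], E[r] = 3.1597, γ^t·E[r] = 2.211806, running G = 4.878472
t=2: π = [0.2384, 0.1626, 0.2784, 0.1869, 0.1337], E[r] = 3.2697, γ^t·E[r] = 1.602141, running G = 6.480613
t=3: π = [0.2394, 0.1680, 0.2776, 0.1817, 0.1332], E[r] = 3.2883, γ^t·E[r] = 1.127900, running G = 7.608514
t=4: π = [0.2399, 0.1687, 0.2772, 0.1815, 0.1327], E[r] = 3.2889, γ^t·E[r] = 0.789660, running G = 8.398174
t=5: π = [0.2400, 0.1687, 0.2772, 0.1815, 0.1326], E[r] = 3.2887, γ^t·E[r] = 0.552728, running G = 8.950902

G = 8.9509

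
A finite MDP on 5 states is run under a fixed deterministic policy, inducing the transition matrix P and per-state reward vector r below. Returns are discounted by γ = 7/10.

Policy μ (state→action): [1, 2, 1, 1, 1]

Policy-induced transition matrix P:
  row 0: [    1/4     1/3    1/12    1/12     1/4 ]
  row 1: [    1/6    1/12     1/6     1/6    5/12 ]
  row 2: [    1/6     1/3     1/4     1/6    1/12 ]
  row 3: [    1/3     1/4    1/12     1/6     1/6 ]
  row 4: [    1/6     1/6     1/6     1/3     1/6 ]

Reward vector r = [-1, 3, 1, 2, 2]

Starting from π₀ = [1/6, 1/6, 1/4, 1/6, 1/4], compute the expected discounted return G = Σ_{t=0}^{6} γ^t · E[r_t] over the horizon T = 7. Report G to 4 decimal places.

G = 4.3767

t=0: π = [0.1667, 0.1667, 0.2500, 0.1667, 0.2500], E[r] = 1.4167, γ^t·E[r] = 1.416667, running G = 1.416667
t=1: π = [0.2083, 0.2361, 0.1597, 0.1944, 0.2014], E[r] = 1.4514, γ^t·E[r] = 1.015972, running G = 2.432639
t=2: π = [0.2164, 0.2245, 0.1464, 0.1829, 0.2297], E[r] = 1.4288, γ^t·E[r] = 0.700122, running G = 3.132760
t=3: π = [0.2152, 0.2237, 0.1456, 0.1869, 0.2286], E[r] = 1.4325, γ^t·E[r] = 0.491359, running G = 3.624119
t=4: π = [0.2158, 0.2237, 0.1453, 0.1868, 0.2284], E[r] = 1.4312, γ^t·E[r] = 0.343628, running G = 3.967747
t=5: π = [0.2158, 0.2238, 0.1452, 0.1868, 0.2285], E[r] = 1.4312, γ^t·E[r] = 0.240539, running G = 4.208286
t=6: π = [0.2158, 0.2238, 0.1452, 0.1868, 0.2285], E[r] = 1.4312, γ^t·E[r] = 0.168380, running G = 4.376666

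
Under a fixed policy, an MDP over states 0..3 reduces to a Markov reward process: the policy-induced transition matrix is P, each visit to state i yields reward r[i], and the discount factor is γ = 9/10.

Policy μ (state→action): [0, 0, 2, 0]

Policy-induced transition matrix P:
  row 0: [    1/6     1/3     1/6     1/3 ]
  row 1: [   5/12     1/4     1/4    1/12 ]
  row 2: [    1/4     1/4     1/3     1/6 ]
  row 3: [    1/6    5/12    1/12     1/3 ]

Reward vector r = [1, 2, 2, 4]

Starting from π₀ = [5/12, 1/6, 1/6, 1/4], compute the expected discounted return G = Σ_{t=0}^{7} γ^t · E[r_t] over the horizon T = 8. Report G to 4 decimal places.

G = 12.4341

t=0: π = [0.4167, 0.1667, 0.1667, 0.2500], E[r] = 2.0833, γ^t·E[r] = 2.083333, running G = 2.083333
t=1: π = [0.2222, 0.3264, 0.1875, 0.2639], E[r] = 2.3056, γ^t·E[r] = 2.075000, running G = 4.158333
t=2: π = [0.2639, 0.3125, 0.2031, 0.2205], E[r] = 2.1771, γ^t·E[r] = 1.763438, running G = 5.921771
t=3: π = [0.2617, 0.3087, 0.2082, 0.2214], E[r] = 2.1810, γ^t·E[r] = 1.589941, running G = 7.511712
t=4: π = [0.2612, 0.3087, 0.2086, 0.2215], E[r] = 2.1817, γ^t·E[r] = 1.431414, running G = 8.943126
t=5: π = [0.2612, 0.3087, 0.2087, 0.2214], E[r] = 2.1815, γ^t·E[r] = 1.288176, running G = 10.231302
t=6: π = [0.2612, 0.3087, 0.2087, 0.2214], E[r] = 2.1815, γ^t·E[r] = 1.159355, running G = 11.390657
t=7: π = [0.2612, 0.3087, 0.2087, 0.2214], E[r] = 2.1815, γ^t·E[r] = 1.043419, running G = 12.434076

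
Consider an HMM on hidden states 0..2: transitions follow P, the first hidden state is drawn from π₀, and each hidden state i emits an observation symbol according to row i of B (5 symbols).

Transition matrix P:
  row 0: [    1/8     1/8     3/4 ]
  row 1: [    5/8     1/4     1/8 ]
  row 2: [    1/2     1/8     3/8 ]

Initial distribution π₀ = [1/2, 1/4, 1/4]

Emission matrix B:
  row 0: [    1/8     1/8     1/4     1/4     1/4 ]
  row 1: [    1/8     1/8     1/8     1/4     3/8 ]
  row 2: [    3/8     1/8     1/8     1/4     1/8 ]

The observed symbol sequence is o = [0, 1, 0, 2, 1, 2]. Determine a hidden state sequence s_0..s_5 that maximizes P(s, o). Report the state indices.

t=0: δ = [6.250e-02, 3.125e-02, 9.375e-02]  (obs o_0=0)
t=1: δ = [5.859e-03, 1.465e-03, 5.859e-03]  ψ = [2, 2, 0]  (obs o_1=1)
t=2: δ = [3.662e-04, 9.155e-05, 1.648e-03]  ψ = [2, 0, 0]  (obs o_2=0)
t=3: δ = [2.060e-04, 2.575e-05, 7.725e-05]  ψ = [2, 2, 2]  (obs o_3=2)
t=4: δ = [4.828e-06, 3.219e-06, 1.931e-05]  ψ = [2, 0, 0]  (obs o_4=1)
t=5: δ = [2.414e-06, 3.017e-07, 9.052e-07]  ψ = [2, 2, 2]  (obs o_5=2)
backtrack: best end state = 0; path = [2, 0, 2, 0, 2, 0]

path = [2, 0, 2, 0, 2, 0]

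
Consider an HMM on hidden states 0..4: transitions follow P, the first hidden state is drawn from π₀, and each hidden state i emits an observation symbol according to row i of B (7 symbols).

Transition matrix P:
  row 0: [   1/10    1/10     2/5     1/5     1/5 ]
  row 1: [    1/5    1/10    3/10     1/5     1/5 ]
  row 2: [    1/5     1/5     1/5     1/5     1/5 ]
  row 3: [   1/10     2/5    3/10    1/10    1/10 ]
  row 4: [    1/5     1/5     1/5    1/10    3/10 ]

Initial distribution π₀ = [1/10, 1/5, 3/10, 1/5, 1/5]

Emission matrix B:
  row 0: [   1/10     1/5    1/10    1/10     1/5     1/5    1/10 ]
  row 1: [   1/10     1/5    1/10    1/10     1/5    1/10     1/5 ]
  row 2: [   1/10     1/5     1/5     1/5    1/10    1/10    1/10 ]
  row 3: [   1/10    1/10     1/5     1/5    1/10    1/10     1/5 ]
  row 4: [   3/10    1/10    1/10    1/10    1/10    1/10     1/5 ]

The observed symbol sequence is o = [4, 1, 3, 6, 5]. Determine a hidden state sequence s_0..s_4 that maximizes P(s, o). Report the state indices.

path = [1, 2, 3, 1, 0]

t=0: δ = [2.000e-02, 4.000e-02, 3.000e-02, 2.000e-02, 2.000e-02]  (obs o_0=4)
t=1: δ = [1.600e-03, 1.600e-03, 2.400e-03, 8.000e-04, 8.000e-04]  ψ = [1, 3, 1, 1, 1]  (obs o_1=1)
t=2: δ = [4.800e-05, 4.800e-05, 1.280e-04, 9.600e-05, 4.800e-05]  ψ = [2, 2, 0, 2, 2]  (obs o_2=3)
t=3: δ = [2.560e-06, 7.680e-06, 2.880e-06, 5.120e-06, 5.120e-06]  ψ = [2, 3, 3, 2, 2]  (obs o_3=6)
t=4: δ = [3.072e-07, 2.048e-07, 2.304e-07, 1.536e-07, 1.536e-07]  ψ = [1, 3, 1, 1, 1]  (obs o_4=5)
backtrack: best end state = 0; path = [1, 2, 3, 1, 0]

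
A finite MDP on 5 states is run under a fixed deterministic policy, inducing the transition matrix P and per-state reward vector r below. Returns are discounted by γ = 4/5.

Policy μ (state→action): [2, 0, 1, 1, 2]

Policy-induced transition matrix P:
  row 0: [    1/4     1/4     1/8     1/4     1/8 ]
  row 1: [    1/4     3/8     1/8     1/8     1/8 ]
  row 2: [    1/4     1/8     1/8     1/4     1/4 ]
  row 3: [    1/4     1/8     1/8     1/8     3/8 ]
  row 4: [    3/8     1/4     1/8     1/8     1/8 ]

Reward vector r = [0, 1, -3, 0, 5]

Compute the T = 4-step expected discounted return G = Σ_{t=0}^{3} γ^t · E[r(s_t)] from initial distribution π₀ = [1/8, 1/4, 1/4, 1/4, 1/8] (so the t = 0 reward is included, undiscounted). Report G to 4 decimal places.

G = 1.7798

t=0: π = [0.1250, 0.2500, 0.2500, 0.2500, 0.1250], E[r] = 0.1250, γ^t·E[r] = 0.125000, running G = 0.125000
t=1: π = [0.2656, 0.2188, 0.1250, 0.1719, 0.2188], E[r] = 0.9375, γ^t·E[r] = 0.750000, running G = 0.875000
t=2: π = [0.2773, 0.2402, 0.1250, 0.1738, 0.1836], E[r] = 0.7832, γ^t·E[r] = 0.501250, running G = 1.376250
t=3: π = [0.2729, 0.2427, 0.1250, 0.1753, 0.1841], E[r] = 0.7881, γ^t·E[r] = 0.403500, running G = 1.779750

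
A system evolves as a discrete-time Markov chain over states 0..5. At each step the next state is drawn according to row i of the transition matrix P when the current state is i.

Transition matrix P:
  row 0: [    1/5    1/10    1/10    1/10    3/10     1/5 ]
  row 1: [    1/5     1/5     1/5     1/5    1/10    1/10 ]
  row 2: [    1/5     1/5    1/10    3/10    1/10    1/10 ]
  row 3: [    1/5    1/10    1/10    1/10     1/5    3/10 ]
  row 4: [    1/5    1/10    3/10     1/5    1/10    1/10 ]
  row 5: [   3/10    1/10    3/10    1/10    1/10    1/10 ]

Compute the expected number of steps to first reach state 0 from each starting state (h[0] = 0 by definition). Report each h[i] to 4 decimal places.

First-step conditioning: h[0] = 0; for i ≠ 0, h[i] = 1 + Σ_k P[i][k]·h[k].
  h[1] = 1 + 1/5·h[1] + 1/5·h[2] + 1/5·h[3] + 1/10·h[4] + 1/10·h[5]
  h[2] = 1 + 1/5·h[1] + 1/10·h[2] + 3/10·h[3] + 1/10·h[4] + 1/10·h[5]
  h[3] = 1 + 1/10·h[1] + 1/10·h[2] + 1/10·h[3] + 1/5·h[4] + 3/10·h[5]
  h[4] = 1 + 1/10·h[1] + 3/10·h[2] + 1/5·h[3] + 1/10·h[4] + 1/10·h[5]
  h[5] = 1 + 1/10·h[1] + 3/10·h[2] + 1/10·h[3] + 1/10·h[4] + 1/10·h[5]
Solving the 5×5 linear system over states ≠ 0 gives exactly h = [0, 5900/1261, 123700/26481, 121700/26481, 123880/26481, 111710/26481] (h[0] = 0 is the target).

h = [0.0000, 4.6788, 4.6713, 4.5957, 4.6781, 4.2185]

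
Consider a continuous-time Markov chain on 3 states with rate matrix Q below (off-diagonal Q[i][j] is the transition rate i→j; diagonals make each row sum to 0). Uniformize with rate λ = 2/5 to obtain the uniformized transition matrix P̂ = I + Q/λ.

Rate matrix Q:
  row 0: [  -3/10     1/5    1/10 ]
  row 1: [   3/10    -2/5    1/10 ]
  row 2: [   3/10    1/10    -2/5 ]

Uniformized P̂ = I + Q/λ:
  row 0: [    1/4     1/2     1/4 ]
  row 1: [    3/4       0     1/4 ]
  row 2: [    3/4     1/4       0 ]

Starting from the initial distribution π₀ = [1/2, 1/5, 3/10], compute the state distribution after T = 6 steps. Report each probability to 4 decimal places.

t=0: π = [0.5000, 0.2000, 0.3000]
t=1: π = [0.5000, 0.3250, 0.1750]
t=2: π = [0.5000, 0.2938, 0.2063]
t=3: π = [0.5000, 0.3016, 0.1984]
t=4: π = [0.5000, 0.2996, 0.2004]
t=5: π = [0.5000, 0.3001, 0.1999]
t=6: π = [0.5000, 0.3000, 0.2000]

π = [0.5000, 0.3000, 0.2000]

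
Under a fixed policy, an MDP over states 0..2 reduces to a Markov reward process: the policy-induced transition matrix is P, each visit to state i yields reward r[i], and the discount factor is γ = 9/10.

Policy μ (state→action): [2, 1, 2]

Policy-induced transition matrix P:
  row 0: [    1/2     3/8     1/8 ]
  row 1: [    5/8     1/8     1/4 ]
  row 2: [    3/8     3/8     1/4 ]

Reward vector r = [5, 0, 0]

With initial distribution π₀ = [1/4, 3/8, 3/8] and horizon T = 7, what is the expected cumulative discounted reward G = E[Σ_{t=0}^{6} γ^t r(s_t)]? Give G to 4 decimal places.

t=0: π = [0.2500, 0.3750, 0.3750], E[r] = 1.2500, γ^t·E[r] = 1.250000, running G = 1.250000
t=1: π = [0.5000, 0.2813, 0.2188], E[r] = 2.5000, γ^t·E[r] = 2.250000, running G = 3.500000
t=2: π = [0.5078, 0.3047, 0.1875], E[r] = 2.5391, γ^t·E[r] = 2.056641, running G = 5.556641
t=3: π = [0.5146, 0.2988, 0.1865], E[r] = 2.5732, γ^t·E[r] = 1.875894, running G = 7.432534
t=4: π = [0.5140, 0.3003, 0.1857], E[r] = 2.5702, γ^t·E[r] = 1.686302, running G = 9.118836
t=5: π = [0.5143, 0.2999, 0.1857], E[r] = 2.5716, γ^t·E[r] = 1.518528, running G = 10.637364
t=6: π = [0.5143, 0.3000, 0.1857], E[r] = 2.5714, γ^t·E[r] = 1.366528, running G = 12.003892

G = 12.0039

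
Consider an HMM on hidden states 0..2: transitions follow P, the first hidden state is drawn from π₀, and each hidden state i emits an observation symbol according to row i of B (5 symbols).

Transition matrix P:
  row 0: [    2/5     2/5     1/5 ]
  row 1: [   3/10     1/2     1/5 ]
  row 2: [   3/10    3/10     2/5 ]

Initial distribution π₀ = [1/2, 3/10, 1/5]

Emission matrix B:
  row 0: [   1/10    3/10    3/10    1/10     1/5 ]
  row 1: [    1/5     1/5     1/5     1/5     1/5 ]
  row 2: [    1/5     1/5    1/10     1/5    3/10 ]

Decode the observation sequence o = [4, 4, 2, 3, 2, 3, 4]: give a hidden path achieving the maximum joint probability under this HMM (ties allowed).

path = [0, 1, 1, 1, 1, 1, 1]

t=0: δ = [1.000e-01, 6.000e-02, 6.000e-02]  (obs o_0=4)
t=1: δ = [8.000e-03, 8.000e-03, 7.200e-03]  ψ = [0, 0, 2]  (obs o_1=4)
t=2: δ = [9.600e-04, 8.000e-04, 2.880e-04]  ψ = [0, 1, 2]  (obs o_2=2)
t=3: δ = [3.840e-05, 8.000e-05, 3.840e-05]  ψ = [0, 1, 0]  (obs o_3=3)
t=4: δ = [7.200e-06, 8.000e-06, 1.600e-06]  ψ = [1, 1, 1]  (obs o_4=2)
t=5: δ = [2.880e-07, 8.000e-07, 3.200e-07]  ψ = [0, 1, 1]  (obs o_5=3)
t=6: δ = [4.800e-08, 8.000e-08, 4.800e-08]  ψ = [1, 1, 1]  (obs o_6=4)
backtrack: best end state = 1; path = [0, 1, 1, 1, 1, 1, 1]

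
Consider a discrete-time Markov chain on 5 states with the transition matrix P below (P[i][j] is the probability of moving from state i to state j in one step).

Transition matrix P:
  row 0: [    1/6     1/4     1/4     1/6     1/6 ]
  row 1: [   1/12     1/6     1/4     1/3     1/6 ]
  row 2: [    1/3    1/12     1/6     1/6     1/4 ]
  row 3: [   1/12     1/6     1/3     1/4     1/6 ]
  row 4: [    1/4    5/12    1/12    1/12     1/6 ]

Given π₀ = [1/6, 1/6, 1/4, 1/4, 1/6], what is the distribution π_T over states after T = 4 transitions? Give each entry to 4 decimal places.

π = [0.1839, 0.2100, 0.2180, 0.2033, 0.1848]

t=0: π = [0.1667, 0.1667, 0.2500, 0.2500, 0.1667]
t=1: π = [0.1875, 0.2014, 0.2222, 0.2014, 0.1875]
t=2: π = [0.1858, 0.2106, 0.2170, 0.2014, 0.1852]
t=3: π = [0.1839, 0.2104, 0.2178, 0.2031, 0.1848]
t=4: π = [0.1839, 0.2100, 0.2180, 0.2033, 0.1848]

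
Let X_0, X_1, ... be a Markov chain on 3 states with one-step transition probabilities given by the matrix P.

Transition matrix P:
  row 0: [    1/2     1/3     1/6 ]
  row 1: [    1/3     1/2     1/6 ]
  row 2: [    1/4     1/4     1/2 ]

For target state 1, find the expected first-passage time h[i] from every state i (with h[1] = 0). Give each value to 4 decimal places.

h = [3.2000, 0.0000, 3.6000]

First-step conditioning: h[1] = 0; for i ≠ 1, h[i] = 1 + Σ_k P[i][k]·h[k].
  h[0] = 1 + 1/2·h[0] + 1/6·h[2]
  h[2] = 1 + 1/4·h[0] + 1/2·h[2]
Solving the 2×2 linear system over states ≠ 1 gives exactly h = [16/5, 0, 18/5] (h[1] = 0 is the target).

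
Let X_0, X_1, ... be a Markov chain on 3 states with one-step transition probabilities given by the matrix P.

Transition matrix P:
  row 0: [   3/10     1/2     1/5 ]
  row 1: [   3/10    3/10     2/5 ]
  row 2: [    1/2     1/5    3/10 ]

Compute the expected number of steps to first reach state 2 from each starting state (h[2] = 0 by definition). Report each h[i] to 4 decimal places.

First-step conditioning: h[2] = 0; for i ≠ 2, h[i] = 1 + Σ_k P[i][k]·h[k].
  h[0] = 1 + 3/10·h[0] + 1/2·h[1]
  h[1] = 1 + 3/10·h[0] + 3/10·h[1]
Solving the 2×2 linear system over states ≠ 2 gives exactly h = [60/17, 50/17, 0] (h[2] = 0 is the target).

h = [3.5294, 2.9412, 0.0000]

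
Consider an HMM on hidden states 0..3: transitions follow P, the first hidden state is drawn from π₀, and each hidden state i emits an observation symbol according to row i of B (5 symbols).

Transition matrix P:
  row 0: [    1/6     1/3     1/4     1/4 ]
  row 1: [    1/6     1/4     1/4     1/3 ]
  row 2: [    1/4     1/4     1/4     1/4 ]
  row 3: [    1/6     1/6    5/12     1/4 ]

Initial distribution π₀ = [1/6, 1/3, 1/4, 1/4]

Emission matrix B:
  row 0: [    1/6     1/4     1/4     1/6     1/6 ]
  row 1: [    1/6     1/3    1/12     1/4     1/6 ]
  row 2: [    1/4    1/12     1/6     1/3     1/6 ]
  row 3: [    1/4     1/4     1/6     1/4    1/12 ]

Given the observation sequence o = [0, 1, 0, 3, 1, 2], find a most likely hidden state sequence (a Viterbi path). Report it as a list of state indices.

t=0: δ = [2.778e-02, 5.556e-02, 6.250e-02, 6.250e-02]  (obs o_0=0)
t=1: δ = [3.906e-03, 5.208e-03, 2.170e-03, 4.630e-03]  ψ = [2, 2, 3, 1]  (obs o_1=1)
t=2: δ = [1.447e-04, 2.170e-04, 4.823e-04, 4.340e-04]  ψ = [1, 0, 3, 1]  (obs o_2=0)
t=3: δ = [2.009e-05, 3.014e-05, 6.028e-05, 3.014e-05]  ψ = [2, 2, 3, 2]  (obs o_3=3)
t=4: δ = [3.768e-06, 5.023e-06, 1.256e-06, 3.768e-06]  ψ = [2, 2, 2, 2]  (obs o_4=1)
t=5: δ = [2.093e-07, 1.047e-07, 2.616e-07, 2.791e-07]  ψ = [1, 0, 3, 1]  (obs o_5=2)
backtrack: best end state = 3; path = [2, 1, 3, 2, 1, 3]

path = [2, 1, 3, 2, 1, 3]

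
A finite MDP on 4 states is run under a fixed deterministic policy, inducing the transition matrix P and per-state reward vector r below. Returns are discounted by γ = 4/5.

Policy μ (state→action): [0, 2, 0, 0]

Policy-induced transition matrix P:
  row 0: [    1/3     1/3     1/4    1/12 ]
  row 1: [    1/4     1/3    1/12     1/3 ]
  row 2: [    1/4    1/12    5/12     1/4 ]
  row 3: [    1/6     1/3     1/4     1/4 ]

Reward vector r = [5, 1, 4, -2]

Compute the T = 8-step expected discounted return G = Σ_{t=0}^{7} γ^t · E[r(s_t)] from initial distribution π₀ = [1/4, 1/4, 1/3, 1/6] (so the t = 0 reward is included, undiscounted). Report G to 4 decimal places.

t=0: π = [0.2500, 0.2500, 0.3333, 0.1667], E[r] = 2.5000, γ^t·E[r] = 2.500000, running G = 2.500000
t=1: π = [0.2569, 0.2500, 0.2639, 0.2292], E[r] = 2.1319, γ^t·E[r] = 1.705556, running G = 4.205556
t=2: π = [0.2523, 0.2674, 0.2523, 0.2280], E[r] = 2.0822, γ^t·E[r] = 1.332593, running G = 5.538148
t=3: π = [0.2520, 0.2703, 0.2475, 0.2302], E[r] = 2.0599, γ^t·E[r] = 1.054667, running G = 6.592815
t=4: π = [0.2518, 0.2715, 0.2462, 0.2305], E[r] = 2.0543, γ^t·E[r] = 0.841455, running G = 7.434270
t=5: π = [0.2518, 0.2718, 0.2458, 0.2307], E[r] = 2.0525, γ^t·E[r] = 0.672568, running G = 8.106838
t=6: π = [0.2518, 0.2719, 0.2457, 0.2307], E[r] = 2.0520, γ^t·E[r] = 0.537916, running G = 8.644755
t=7: π = [0.2518, 0.2719, 0.2456, 0.2307], E[r] = 2.0518, γ^t·E[r] = 0.430299, running G = 9.075053

G = 9.0751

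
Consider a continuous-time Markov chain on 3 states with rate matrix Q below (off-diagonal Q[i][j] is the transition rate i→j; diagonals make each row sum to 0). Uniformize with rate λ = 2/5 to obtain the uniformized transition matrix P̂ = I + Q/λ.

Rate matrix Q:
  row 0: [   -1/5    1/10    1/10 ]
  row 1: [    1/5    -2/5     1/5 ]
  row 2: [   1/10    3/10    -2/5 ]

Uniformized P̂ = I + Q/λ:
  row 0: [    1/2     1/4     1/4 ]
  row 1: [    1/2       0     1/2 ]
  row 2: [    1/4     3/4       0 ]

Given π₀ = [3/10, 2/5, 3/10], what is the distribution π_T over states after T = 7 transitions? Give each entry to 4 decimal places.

π = [0.4350, 0.3038, 0.2613]

t=0: π = [0.3000, 0.4000, 0.3000]
t=1: π = [0.4250, 0.3000, 0.2750]
t=2: π = [0.4313, 0.3125, 0.2563]
t=3: π = [0.4359, 0.3000, 0.2641]
t=4: π = [0.4340, 0.3070, 0.2590]
t=5: π = [0.4353, 0.3027, 0.2620]
t=6: π = [0.4345, 0.3053, 0.2602]
t=7: π = [0.4350, 0.3038, 0.2613]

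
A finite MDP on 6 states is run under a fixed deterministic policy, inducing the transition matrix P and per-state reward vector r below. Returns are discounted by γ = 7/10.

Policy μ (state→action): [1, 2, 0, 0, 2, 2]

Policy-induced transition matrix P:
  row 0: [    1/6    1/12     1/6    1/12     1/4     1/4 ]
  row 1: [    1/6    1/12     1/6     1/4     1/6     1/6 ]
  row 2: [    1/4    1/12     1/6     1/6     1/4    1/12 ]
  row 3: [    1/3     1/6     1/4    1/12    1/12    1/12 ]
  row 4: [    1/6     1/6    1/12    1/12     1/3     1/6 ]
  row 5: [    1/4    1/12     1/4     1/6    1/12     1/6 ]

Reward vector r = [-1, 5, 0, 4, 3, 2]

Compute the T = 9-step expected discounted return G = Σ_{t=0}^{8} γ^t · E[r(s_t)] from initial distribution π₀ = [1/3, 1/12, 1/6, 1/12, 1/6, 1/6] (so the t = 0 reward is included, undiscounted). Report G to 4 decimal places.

t=0: π = [0.3333, 0.0833, 0.1667, 0.0833, 0.1667, 0.1667], E[r] = 1.2500, γ^t·E[r] = 1.250000, running G = 1.250000
t=1: π = [0.2083, 0.1042, 0.1736, 0.1250, 0.2153, 0.1736], E[r] = 1.8056, γ^t·E[r] = 1.263889, running G = 2.513889
t=2: π = [0.2164, 0.1117, 0.1736, 0.1296, 0.2095, 0.1591], E[r] = 1.8073, γ^t·E[r] = 0.885573, running G = 3.399462
t=3: π = [0.2160, 0.1116, 0.1733, 0.1297, 0.2100, 0.1594], E[r] = 1.8096, γ^t·E[r] = 0.620695, running G = 4.020157
t=4: π = [0.2160, 0.1116, 0.1733, 0.1297, 0.2100, 0.1594], E[r] = 1.8097, γ^t·E[r] = 0.434515, running G = 4.454672
t=5: π = [0.2160, 0.1116, 0.1733, 0.1297, 0.2100, 0.1594], E[r] = 1.8098, γ^t·E[r] = 0.304166, running G = 4.758838
t=6: π = [0.2160, 0.1116, 0.1733, 0.1297, 0.2100, 0.1594], E[r] = 1.8098, γ^t·E[r] = 0.212915, running G = 4.971753
t=7: π = [0.2160, 0.1116, 0.1733, 0.1297, 0.2100, 0.1594], E[r] = 1.8098, γ^t·E[r] = 0.149041, running G = 5.120794
t=8: π = [0.2160, 0.1116, 0.1733, 0.1297, 0.2100, 0.1594], E[r] = 1.8098, γ^t·E[r] = 0.104329, running G = 5.225122

G = 5.2251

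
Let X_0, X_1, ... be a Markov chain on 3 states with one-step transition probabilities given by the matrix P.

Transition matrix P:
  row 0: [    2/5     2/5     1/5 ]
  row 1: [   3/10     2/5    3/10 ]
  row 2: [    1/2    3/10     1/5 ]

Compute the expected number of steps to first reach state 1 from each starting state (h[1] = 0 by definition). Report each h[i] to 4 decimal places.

h = [2.6316, 0.0000, 2.8947]

First-step conditioning: h[1] = 0; for i ≠ 1, h[i] = 1 + Σ_k P[i][k]·h[k].
  h[0] = 1 + 2/5·h[0] + 1/5·h[2]
  h[2] = 1 + 1/2·h[0] + 1/5·h[2]
Solving the 2×2 linear system over states ≠ 1 gives exactly h = [50/19, 0, 55/19] (h[1] = 0 is the target).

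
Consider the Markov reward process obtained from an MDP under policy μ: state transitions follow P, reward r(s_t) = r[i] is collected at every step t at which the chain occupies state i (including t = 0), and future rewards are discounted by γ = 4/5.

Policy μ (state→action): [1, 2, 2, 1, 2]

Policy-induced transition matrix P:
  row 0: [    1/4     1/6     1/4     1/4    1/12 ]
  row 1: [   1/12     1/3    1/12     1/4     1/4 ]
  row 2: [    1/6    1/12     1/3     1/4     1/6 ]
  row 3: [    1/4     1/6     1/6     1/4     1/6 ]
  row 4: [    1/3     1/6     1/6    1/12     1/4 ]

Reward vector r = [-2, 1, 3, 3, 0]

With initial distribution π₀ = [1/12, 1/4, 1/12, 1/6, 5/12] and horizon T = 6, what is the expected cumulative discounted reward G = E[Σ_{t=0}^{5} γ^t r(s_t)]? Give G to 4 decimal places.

t=0: π = [0.0833, 0.2500, 0.0833, 0.1667, 0.4167], E[r] = 0.8333, γ^t·E[r] = 0.833333, running G = 0.833333
t=1: π = [0.2361, 0.2014, 0.1667, 0.1806, 0.2153], E[r] = 0.7708, γ^t·E[r] = 0.616667, running G = 1.450000
t=2: π = [0.2205, 0.1863, 0.1973, 0.2141, 0.1817], E[r] = 0.9797, γ^t·E[r] = 0.627037, running G = 2.077037
t=3: π = [0.2176, 0.1813, 0.2024, 0.2197, 0.1790], E[r] = 1.0123, γ^t·E[r] = 0.518321, running G = 2.595358
t=4: π = [0.2178, 0.1800, 0.2034, 0.2202, 0.1786], E[r] = 1.0152, γ^t·E[r] = 0.415807, running G = 3.011165
t=5: π = [0.2179, 0.1797, 0.2037, 0.2202, 0.1784], E[r] = 1.0158, γ^t·E[r] = 0.332845, running G = 3.344011

G = 3.3440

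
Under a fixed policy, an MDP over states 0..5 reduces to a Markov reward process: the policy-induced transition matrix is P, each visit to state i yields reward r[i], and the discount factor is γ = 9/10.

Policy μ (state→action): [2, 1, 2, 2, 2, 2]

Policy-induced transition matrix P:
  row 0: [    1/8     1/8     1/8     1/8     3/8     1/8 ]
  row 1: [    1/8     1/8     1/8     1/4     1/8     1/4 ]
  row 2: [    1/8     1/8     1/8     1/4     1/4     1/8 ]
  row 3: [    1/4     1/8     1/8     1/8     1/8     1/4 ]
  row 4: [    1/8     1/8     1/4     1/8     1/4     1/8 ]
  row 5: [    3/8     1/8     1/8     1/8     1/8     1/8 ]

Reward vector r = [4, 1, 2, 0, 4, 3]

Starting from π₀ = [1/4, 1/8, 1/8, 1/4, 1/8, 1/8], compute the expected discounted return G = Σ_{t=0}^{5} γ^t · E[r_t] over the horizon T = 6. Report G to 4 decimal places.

t=0: π = [0.2500, 0.1250, 0.1250, 0.2500, 0.1250, 0.1250], E[r] = 2.2500, γ^t·E[r] = 2.250000, running G = 2.250000
t=1: π = [0.1875, 0.1250, 0.1406, 0.1563, 0.2188, 0.1719], E[r] = 2.5469, γ^t·E[r] = 2.292188, running G = 4.542188
t=2: π = [0.1875, 0.1250, 0.1523, 0.1582, 0.2168, 0.1602], E[r] = 2.5273, γ^t·E[r] = 2.047148, running G = 6.589336
t=3: π = [0.1848, 0.1250, 0.1521, 0.1597, 0.2180, 0.1604], E[r] = 2.5217, γ^t·E[r] = 1.838340, running G = 8.427676
t=4: π = [0.1851, 0.1250, 0.1523, 0.1596, 0.2175, 0.1606], E[r] = 2.5214, γ^t·E[r] = 1.654266, running G = 10.081942
t=5: π = [0.1851, 0.1250, 0.1522, 0.1597, 0.2175, 0.1606], E[r] = 2.5214, γ^t·E[r] = 1.488878, running G = 11.570819

G = 11.5708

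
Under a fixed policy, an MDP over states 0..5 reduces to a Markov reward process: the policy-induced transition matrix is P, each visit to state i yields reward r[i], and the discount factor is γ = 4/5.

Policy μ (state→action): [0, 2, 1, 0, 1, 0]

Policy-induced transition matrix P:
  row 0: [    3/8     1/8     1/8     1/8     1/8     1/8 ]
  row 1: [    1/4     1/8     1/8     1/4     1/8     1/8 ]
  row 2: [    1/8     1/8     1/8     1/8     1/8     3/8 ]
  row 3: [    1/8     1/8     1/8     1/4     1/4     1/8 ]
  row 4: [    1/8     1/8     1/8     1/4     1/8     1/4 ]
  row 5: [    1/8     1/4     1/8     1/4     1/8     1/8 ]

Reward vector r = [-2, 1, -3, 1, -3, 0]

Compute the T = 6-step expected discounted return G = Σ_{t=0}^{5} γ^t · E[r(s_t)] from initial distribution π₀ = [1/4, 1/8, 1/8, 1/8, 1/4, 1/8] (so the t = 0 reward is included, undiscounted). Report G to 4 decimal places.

t=0: π = [0.2500, 0.1250, 0.1250, 0.1250, 0.2500, 0.1250], E[r] = -1.3750, γ^t·E[r] = -1.375000, running G = -1.375000
t=1: π = [0.2031, 0.1406, 0.1250, 0.2031, 0.1406, 0.1875], E[r] = -0.8594, γ^t·E[r] = -0.687500, running G = -2.062500
t=2: π = [0.1934, 0.1484, 0.1250, 0.2090, 0.1504, 0.1738], E[r] = -0.8555, γ^t·E[r] = -0.547500, running G = -2.610000
t=3: π = [0.1919, 0.1467, 0.1250, 0.2102, 0.1511, 0.1750], E[r] = -0.8552, γ^t·E[r] = -0.437875, running G = -3.047875
t=4: π = [0.1913, 0.1469, 0.1250, 0.2104, 0.1513, 0.1751], E[r] = -0.8542, γ^t·E[r] = -0.349875, running G = -3.397750
t=5: π = [0.1912, 0.1469, 0.1250, 0.2105, 0.1513, 0.1752], E[r] = -0.8539, γ^t·E[r] = -0.279813, running G = -3.677563

G = -3.6776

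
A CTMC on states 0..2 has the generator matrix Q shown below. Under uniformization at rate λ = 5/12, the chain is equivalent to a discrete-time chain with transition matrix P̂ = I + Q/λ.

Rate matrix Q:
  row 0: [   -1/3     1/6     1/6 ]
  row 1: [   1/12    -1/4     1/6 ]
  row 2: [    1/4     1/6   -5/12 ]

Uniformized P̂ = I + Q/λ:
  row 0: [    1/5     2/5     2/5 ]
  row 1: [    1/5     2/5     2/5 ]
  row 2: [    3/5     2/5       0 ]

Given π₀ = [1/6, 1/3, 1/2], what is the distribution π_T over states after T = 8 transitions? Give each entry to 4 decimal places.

π = [0.3141, 0.4000, 0.2859]

t=0: π = [0.1667, 0.3333, 0.5000]
t=1: π = [0.4000, 0.4000, 0.2000]
t=2: π = [0.2800, 0.4000, 0.3200]
t=3: π = [0.3280, 0.4000, 0.2720]
t=4: π = [0.3088, 0.4000, 0.2912]
t=5: π = [0.3165, 0.4000, 0.2835]
t=6: π = [0.3134, 0.4000, 0.2866]
t=7: π = [0.3146, 0.4000, 0.2854]
t=8: π = [0.3141, 0.4000, 0.2859]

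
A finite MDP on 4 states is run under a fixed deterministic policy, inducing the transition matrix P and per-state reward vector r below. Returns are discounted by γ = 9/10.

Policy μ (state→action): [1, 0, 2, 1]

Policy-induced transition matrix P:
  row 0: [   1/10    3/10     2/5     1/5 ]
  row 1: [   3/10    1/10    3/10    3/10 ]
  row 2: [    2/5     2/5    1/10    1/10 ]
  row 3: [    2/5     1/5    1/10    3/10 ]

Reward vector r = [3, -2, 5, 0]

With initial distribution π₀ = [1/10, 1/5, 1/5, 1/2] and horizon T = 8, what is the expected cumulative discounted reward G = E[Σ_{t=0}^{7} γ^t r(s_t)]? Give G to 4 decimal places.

G = 8.0829

t=0: π = [0.1000, 0.2000, 0.2000, 0.5000], E[r] = 0.9000, γ^t·E[r] = 0.900000, running G = 0.900000
t=1: π = [0.3500, 0.2300, 0.1700, 0.2500], E[r] = 1.4400, γ^t·E[r] = 1.296000, running G = 2.196000
t=2: π = [0.2720, 0.2460, 0.2510, 0.2310], E[r] = 1.5790, γ^t·E[r] = 1.278990, running G = 3.474990
t=3: π = [0.2938, 0.2528, 0.2308, 0.2226], E[r] = 1.5298, γ^t·E[r] = 1.115224, running G = 4.590214
t=4: π = [0.2866, 0.2503, 0.2387, 0.2245], E[r] = 1.5527, γ^t·E[r] = 1.018740, running G = 5.608954
t=5: π = [0.2890, 0.2514, 0.2360, 0.2236], E[r] = 1.5444, γ^t·E[r] = 0.911944, running G = 6.520898
t=6: π = [0.2882, 0.2510, 0.2370, 0.2239], E[r] = 1.5474, γ^t·E[r] = 0.822365, running G = 7.343263
t=7: π = [0.2885, 0.2511, 0.2366, 0.2238], E[r] = 1.5463, γ^t·E[r] = 0.739613, running G = 8.082876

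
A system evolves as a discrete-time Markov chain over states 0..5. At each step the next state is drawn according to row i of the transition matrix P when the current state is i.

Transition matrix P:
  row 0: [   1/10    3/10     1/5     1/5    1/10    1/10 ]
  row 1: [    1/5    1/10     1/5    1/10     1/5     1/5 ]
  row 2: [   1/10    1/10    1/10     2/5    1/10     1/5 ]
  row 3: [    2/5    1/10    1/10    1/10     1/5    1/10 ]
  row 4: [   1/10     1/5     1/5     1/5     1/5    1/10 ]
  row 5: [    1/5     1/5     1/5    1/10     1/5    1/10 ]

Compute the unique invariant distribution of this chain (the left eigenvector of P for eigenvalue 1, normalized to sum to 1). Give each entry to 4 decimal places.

Balance equations π_j = Σ_i π_i·P[i][j]:
  π_0 = 1/10·π_0 + 1/5·π_1 + 1/10·π_2 + 2/5·π_3 + 1/10·π_4 + 1/5·π_5
  π_1 = 3/10·π_0 + 1/10·π_1 + 1/10·π_2 + 1/10·π_3 + 1/5·π_4 + 1/5·π_5
  π_2 = 1/5·π_0 + 1/5·π_1 + 1/10·π_2 + 1/10·π_3 + 1/5·π_4 + 1/5·π_5
  π_3 = 1/5·π_0 + 1/10·π_1 + 2/5·π_2 + 1/10·π_3 + 1/5·π_4 + 1/10·π_5
  π_4 = 1/10·π_0 + 1/5·π_1 + 1/10·π_2 + 1/5·π_3 + 1/5·π_4 + 1/5·π_5
  normalize: π_0 + π_1 + π_2 + π_3 + π_4 + π_5 = 1
Solving the linear system gives exactly π = [2243/12100, 22213/133100, 1997/12100, 203/1100, 499/3025, 4432/33275].

π = [0.1854, 0.1669, 0.1650, 0.1845, 0.1650, 0.1332]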